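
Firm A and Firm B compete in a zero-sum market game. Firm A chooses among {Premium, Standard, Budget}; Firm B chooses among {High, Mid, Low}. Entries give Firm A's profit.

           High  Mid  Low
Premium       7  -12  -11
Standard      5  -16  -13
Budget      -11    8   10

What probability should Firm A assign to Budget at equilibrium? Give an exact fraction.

1/2

Row minima: Premium → -12, Standard → -16, Budget → -11; maximin = -11.
Column maxima: High → 7, Mid → 8, Low → 10; minimax = 7.
-11 ≠ 7, so there is no saddle point; optimal play is mixed.
Standard is strictly dominated by Premium, so Firm A never plays it.
Low is strictly dominated by Mid (it gives Firm A strictly more in every row), so Firm B never plays it.
On the remaining 2×2 (Premium, Budget vs High, Mid):
Let Firm A play Premium with probability p. Expected payoff against High: 7p + (-11)(1−p) = 18p − 11; against Mid: (-12)p + 8(1−p) = −20p + 8.
Setting these equal: 18p − 11 = −20p + 8 ⇒ 38p = 19 ⇒ p = 1/2, and the value is (18)·(1/2) − 11 = -2.
For Firm B: with q = P(High), equating Premium's and Budget's payoffs gives 19q − 12 = −19q + 8 ⇒ q = 10/19.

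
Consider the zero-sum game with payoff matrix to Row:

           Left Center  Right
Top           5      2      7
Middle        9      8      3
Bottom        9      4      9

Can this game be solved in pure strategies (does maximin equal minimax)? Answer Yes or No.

Row minima: Top → 2, Middle → 3, Bottom → 4; maximin = 4.
Column maxima: Left → 9, Center → 8, Right → 9; minimax = 8.
4 ≠ 8, so no pure-strategy equilibrium exists.

No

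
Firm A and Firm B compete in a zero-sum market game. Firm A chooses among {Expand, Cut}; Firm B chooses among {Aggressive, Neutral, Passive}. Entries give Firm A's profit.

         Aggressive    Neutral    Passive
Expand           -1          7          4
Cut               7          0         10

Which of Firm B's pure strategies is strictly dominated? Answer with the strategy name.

Passive

Aggressive holds Firm A's payoff strictly below Passive in every row: -1 < 4, 7 < 10.
So Passive is strictly dominated for Firm B.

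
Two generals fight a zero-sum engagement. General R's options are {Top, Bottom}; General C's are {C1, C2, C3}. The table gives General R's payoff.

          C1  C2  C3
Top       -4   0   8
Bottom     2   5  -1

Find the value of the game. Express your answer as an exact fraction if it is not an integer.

Row minima: Top → -4, Bottom → -1; maximin = -1.
Column maxima: C1 → 2, C2 → 5, C3 → 8; minimax = 2.
-1 ≠ 2, so there is no saddle point; optimal play is mixed.
C2 is strictly dominated by C1 (it gives General R strictly more in every row), so General C never plays it.
On the remaining 2×2 (Top, Bottom vs C1, C3):
Let General R play Top with probability p. Expected payoff against C1: (-4)p + 2(1−p) = −6p + 2; against C3: 8p + (-1)(1−p) = 9p − 1.
Setting these equal: −6p + 2 = 9p − 1 ⇒ −15p = -3 ⇒ p = 1/5, and the value is (-6)·(1/5) + 2 = 4/5.
For General C: with q = P(C1), equating Top's and Bottom's payoffs gives −12q + 8 = 3q − 1 ⇒ q = 3/5.

4/5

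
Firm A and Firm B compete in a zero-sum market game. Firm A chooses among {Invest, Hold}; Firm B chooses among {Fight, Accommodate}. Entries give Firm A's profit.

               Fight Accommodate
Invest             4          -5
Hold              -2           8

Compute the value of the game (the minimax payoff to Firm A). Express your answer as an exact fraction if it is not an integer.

22/19

Row minima: Invest → -5, Hold → -2; maximin = -2.
Column maxima: Fight → 4, Accommodate → 8; minimax = 4.
-2 ≠ 4, so there is no saddle point; optimal play is mixed.
Let Firm A play Invest with probability p. Expected payoff against Fight: 4p + (-2)(1−p) = 6p − 2; against Accommodate: (-5)p + 8(1−p) = −13p + 8.
Setting these equal: 6p − 2 = −13p + 8 ⇒ 19p = 10 ⇒ p = 10/19, and the value is (6)·(10/19) − 2 = 22/19.
For Firm B: with q = P(Fight), equating Invest's and Hold's payoffs gives 9q − 5 = −10q + 8 ⇒ q = 13/19.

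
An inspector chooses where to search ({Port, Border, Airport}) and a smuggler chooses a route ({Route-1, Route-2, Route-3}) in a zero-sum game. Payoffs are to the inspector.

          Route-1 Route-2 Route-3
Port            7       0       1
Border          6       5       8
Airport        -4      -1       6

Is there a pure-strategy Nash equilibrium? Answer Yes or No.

Yes

Row minima: Port → 0, Border → 5, Airport → -4; maximin = 5.
Column maxima: Route-1 → 7, Route-2 → 5, Route-3 → 8; minimax = 5.
maximin = minimax = 5, so a saddle point exists.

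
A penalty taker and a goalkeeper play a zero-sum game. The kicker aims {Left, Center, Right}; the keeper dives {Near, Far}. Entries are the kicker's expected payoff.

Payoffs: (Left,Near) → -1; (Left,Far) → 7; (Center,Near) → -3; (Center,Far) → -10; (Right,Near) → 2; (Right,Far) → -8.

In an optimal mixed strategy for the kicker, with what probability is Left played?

5/9

Row minima: Left → -1, Center → -10, Right → -8; maximin = -1.
Column maxima: Near → 2, Far → 7; minimax = 2.
-1 ≠ 2, so there is no saddle point; optimal play is mixed.
Center is strictly dominated by Left, so the kicker never plays it.
On the remaining 2×2 (Left, Right vs Near, Far):
Let the kicker play Left with probability p. Expected payoff against Near: (-1)p + 2(1−p) = −3p + 2; against Far: 7p + (-8)(1−p) = 15p − 8.
Setting these equal: −3p + 2 = 15p − 8 ⇒ −18p = -10 ⇒ p = 5/9, and the value is (-3)·(5/9) + 2 = 1/3.
For the keeper: with q = P(Near), equating Left's and Right's payoffs gives −8q + 7 = 10q − 8 ⇒ q = 5/6.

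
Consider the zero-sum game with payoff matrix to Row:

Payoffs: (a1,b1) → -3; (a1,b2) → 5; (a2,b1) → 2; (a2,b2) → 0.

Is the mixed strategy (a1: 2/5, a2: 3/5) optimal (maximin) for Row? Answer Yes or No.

Against b1 this mix gives (2/5)·(-3) + (3/5)·2 = 0.
Against b2 this mix gives (2/5)·5 + (3/5)·0 = 2.
Column will play b1, holding Row to 0. Shifting weight toward the row that does better against b1 would raise this floor (the equalizing mix achieves 1 against both b1 and b2), so the proposed strategy is not optimal.

No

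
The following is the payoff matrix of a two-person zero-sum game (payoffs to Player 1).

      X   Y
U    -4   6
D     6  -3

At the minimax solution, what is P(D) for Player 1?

10/19

Row minima: U → -4, D → -3; maximin = -3.
Column maxima: X → 6, Y → 6; minimax = 6.
-3 ≠ 6, so there is no saddle point; optimal play is mixed.
Let Player 1 play U with probability p. Expected payoff against X: (-4)p + 6(1−p) = −10p + 6; against Y: 6p + (-3)(1−p) = 9p − 3.
Setting these equal: −10p + 6 = 9p − 3 ⇒ −19p = -9 ⇒ p = 9/19, and the value is (-10)·(9/19) + 6 = 24/19.
For Player 2: with q = P(X), equating U's and D's payoffs gives −10q + 6 = 9q − 3 ⇒ q = 9/19.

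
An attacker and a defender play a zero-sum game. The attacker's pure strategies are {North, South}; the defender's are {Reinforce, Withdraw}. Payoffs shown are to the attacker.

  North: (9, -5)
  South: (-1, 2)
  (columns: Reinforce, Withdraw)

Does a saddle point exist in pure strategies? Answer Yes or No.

No

Row minima: North → -5, South → -1; maximin = -1.
Column maxima: Reinforce → 9, Withdraw → 2; minimax = 2.
-1 ≠ 2, so no pure-strategy equilibrium exists.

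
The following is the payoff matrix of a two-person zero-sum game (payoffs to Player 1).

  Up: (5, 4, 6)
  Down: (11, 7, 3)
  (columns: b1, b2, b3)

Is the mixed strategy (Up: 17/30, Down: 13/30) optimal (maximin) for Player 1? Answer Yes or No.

No

Against b1 this mix gives (17/30)·5 + (13/30)·11 = 38/5.
Against b2 this mix gives (17/30)·4 + (13/30)·7 = 53/10.
Against b3 this mix gives (17/30)·6 + (13/30)·3 = 47/10.
Player 2 will play b3, holding Player 1 to 47/10. Shifting weight toward the row that does better against b3 would raise this floor (the equalizing mix achieves 5 against both b3 and b2), so the proposed strategy is not optimal.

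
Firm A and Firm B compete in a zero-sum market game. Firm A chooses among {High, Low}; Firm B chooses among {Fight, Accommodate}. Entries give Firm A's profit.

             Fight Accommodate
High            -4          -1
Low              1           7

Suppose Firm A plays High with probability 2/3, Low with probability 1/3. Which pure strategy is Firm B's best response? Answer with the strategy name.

If Firm B plays Fight, Firm A's expected payoff is (2/3)·(-4) + (1/3)·1 = -7/3.
If Firm B plays Accommodate, Firm A's expected payoff is (2/3)·(-1) + (1/3)·7 = 5/3.
Firm B minimizes Firm A's payoff; the smallest is -7/3, so the best response is Fight.

Fight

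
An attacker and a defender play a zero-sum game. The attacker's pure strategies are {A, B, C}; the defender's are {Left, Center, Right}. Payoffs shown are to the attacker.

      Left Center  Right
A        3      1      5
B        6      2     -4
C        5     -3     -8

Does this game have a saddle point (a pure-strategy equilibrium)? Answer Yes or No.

Row minima: A → 1, B → -4, C → -8; maximin = 1.
Column maxima: Left → 6, Center → 2, Right → 5; minimax = 2.
1 ≠ 2, so no pure-strategy equilibrium exists.

No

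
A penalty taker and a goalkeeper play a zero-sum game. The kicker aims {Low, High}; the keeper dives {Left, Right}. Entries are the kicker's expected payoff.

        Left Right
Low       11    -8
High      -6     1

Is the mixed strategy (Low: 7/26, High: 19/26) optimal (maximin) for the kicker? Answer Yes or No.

Against Left this mix gives (7/26)·11 + (19/26)·(-6) = -37/26.
Against Right this mix gives (7/26)·(-8) + (19/26)·1 = -37/26.
All of the keeper's active replies (Left, Right) yield -37/26, and no column does worse for the kicker. The mix makes the keeper indifferent and guarantees -37/26, so it is optimal.

Yes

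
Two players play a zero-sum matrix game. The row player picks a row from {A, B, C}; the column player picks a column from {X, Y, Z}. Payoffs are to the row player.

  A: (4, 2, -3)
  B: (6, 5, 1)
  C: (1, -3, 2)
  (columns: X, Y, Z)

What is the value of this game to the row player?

13/9

Row minima: A → -3, B → 1, C → -3; maximin = 1.
Column maxima: X → 6, Y → 5, Z → 2; minimax = 2.
1 ≠ 2, so there is no saddle point; optimal play is mixed.
A is strictly dominated by B, so the row player never plays it.
X is strictly dominated by Y (it gives the row player strictly more in every row), so the column player never plays it.
On the remaining 2×2 (B, C vs Y, Z):
Let the row player play B with probability p. Expected payoff against Y: 5p + (-3)(1−p) = 8p − 3; against Z: 1p + 2(1−p) = −p + 2.
Setting these equal: 8p − 3 = −p + 2 ⇒ 9p = 5 ⇒ p = 5/9, and the value is (8)·(5/9) − 3 = 13/9.
For the column player: with q = P(Y), equating B's and C's payoffs gives 4q + 1 = −5q + 2 ⇒ q = 1/9.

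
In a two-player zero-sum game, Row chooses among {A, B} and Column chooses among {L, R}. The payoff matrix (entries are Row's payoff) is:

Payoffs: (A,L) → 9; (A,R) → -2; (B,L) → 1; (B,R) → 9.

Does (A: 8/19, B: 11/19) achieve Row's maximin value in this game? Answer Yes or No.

Against L this mix gives (8/19)·9 + (11/19)·1 = 83/19.
Against R this mix gives (8/19)·(-2) + (11/19)·9 = 83/19.
All of Column's active replies (L, R) yield 83/19, and no column does worse for Row. The mix makes Column indifferent and guarantees 83/19, so it is optimal.

Yes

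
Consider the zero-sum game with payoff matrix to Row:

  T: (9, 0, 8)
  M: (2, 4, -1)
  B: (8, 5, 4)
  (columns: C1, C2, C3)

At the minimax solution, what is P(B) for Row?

Row minima: T → 0, M → -1, B → 4; maximin = 4.
Column maxima: C1 → 9, C2 → 5, C3 → 8; minimax = 5.
4 ≠ 5, so there is no saddle point; optimal play is mixed.
M is strictly dominated by B, so Row never plays it.
With M eliminated, C1 is strictly dominated by C2 (it gives Row strictly more in every remaining row), so Column never plays it.
On the remaining 2×2 (T, B vs C2, C3):
Let Row play T with probability p. Expected payoff against C2: 0p + 5(1−p) = −5p + 5; against C3: 8p + 4(1−p) = 4p + 4.
Setting these equal: −5p + 5 = 4p + 4 ⇒ −9p = -1 ⇒ p = 1/9, and the value is (-5)·(1/9) + 5 = 40/9.
For Column: with q = P(C2), equating T's and B's payoffs gives −8q + 8 = q + 4 ⇒ q = 4/9.

8/9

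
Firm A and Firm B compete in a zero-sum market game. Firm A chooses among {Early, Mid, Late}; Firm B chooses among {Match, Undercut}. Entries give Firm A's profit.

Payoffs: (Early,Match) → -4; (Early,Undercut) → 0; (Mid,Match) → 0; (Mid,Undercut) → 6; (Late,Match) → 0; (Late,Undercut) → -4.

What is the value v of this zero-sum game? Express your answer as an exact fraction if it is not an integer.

0

Row minima: Early → -4, Mid → 0, Late → -4; maximin = 0.
Column maxima: Match → 0, Undercut → 6; minimax = 0.
Since maximin = minimax = 0, there is a saddle point and the value is 0.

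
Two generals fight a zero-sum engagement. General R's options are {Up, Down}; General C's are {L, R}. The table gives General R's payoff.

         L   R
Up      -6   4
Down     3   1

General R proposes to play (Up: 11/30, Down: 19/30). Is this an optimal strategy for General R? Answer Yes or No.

No

Against L this mix gives (11/30)·(-6) + (19/30)·3 = -3/10.
Against R this mix gives (11/30)·4 + (19/30)·1 = 21/10.
General C will play L, holding General R to -3/10. Shifting weight toward the row that does better against L would raise this floor (the equalizing mix achieves 3/2 against both L and R), so the proposed strategy is not optimal.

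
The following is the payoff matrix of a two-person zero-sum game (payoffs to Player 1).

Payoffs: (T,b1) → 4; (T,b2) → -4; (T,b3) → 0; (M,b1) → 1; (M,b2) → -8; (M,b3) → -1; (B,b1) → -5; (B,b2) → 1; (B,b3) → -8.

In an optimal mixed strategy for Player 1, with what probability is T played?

Row minima: T → -4, M → -8, B → -8; maximin = -4.
Column maxima: b1 → 4, b2 → 1, b3 → 0; minimax = 0.
-4 ≠ 0, so there is no saddle point; optimal play is mixed.
M is strictly dominated by T, so Player 1 never plays it.
b1 is strictly dominated by b3 (it gives Player 1 strictly more in every row), so Player 2 never plays it.
On the remaining 2×2 (T, B vs b2, b3):
Let Player 1 play T with probability p. Expected payoff against b2: (-4)p + 1(1−p) = −5p + 1; against b3: 0p + (-8)(1−p) = 8p − 8.
Setting these equal: −5p + 1 = 8p − 8 ⇒ −13p = -9 ⇒ p = 9/13, and the value is (-5)·(9/13) + 1 = -32/13.
For Player 2: with q = P(b2), equating T's and B's payoffs gives −4q = 9q − 8 ⇒ q = 8/13.

9/13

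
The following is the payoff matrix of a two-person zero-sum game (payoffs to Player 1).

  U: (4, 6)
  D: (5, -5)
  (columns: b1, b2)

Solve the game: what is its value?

25/6

Row minima: U → 4, D → -5; maximin = 4.
Column maxima: b1 → 5, b2 → 6; minimax = 5.
4 ≠ 5, so there is no saddle point; optimal play is mixed.
Let Player 1 play U with probability p. Expected payoff against b1: 4p + 5(1−p) = −p + 5; against b2: 6p + (-5)(1−p) = 11p − 5.
Setting these equal: −p + 5 = 11p − 5 ⇒ −12p = -10 ⇒ p = 5/6, and the value is (-1)·(5/6) + 5 = 25/6.
For Player 2: with q = P(b1), equating U's and D's payoffs gives −2q + 6 = 10q − 5 ⇒ q = 11/12.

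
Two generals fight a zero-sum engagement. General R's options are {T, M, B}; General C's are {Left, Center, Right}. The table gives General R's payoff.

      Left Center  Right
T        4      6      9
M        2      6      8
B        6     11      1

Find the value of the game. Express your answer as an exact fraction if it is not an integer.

5

Row minima: T → 4, M → 2, B → 1; maximin = 4.
Column maxima: Left → 6, Center → 11, Right → 9; minimax = 6.
4 ≠ 6, so there is no saddle point; optimal play is mixed.
Center is strictly dominated by Left (it gives General R strictly more in every row), so General C never plays it.
With Center eliminated, M is strictly dominated by T (T gives General R strictly more in every remaining column), so General R never plays it.
On the remaining 2×2 (T, B vs Left, Right):
Let General R play T with probability p. Expected payoff against Left: 4p + 6(1−p) = −2p + 6; against Right: 9p + 1(1−p) = 8p + 1.
Setting these equal: −2p + 6 = 8p + 1 ⇒ −10p = -5 ⇒ p = 1/2, and the value is (-2)·(1/2) + 6 = 5.
For General C: with q = P(Left), equating T's and B's payoffs gives −5q + 9 = 5q + 1 ⇒ q = 4/5.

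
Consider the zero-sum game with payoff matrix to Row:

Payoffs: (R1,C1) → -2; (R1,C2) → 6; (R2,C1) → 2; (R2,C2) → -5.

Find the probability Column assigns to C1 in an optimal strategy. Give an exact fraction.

11/15

Row minima: R1 → -2, R2 → -5; maximin = -2.
Column maxima: C1 → 2, C2 → 6; minimax = 2.
-2 ≠ 2, so there is no saddle point; optimal play is mixed.
Let Row play R1 with probability p. Expected payoff against C1: (-2)p + 2(1−p) = −4p + 2; against C2: 6p + (-5)(1−p) = 11p − 5.
Setting these equal: −4p + 2 = 11p − 5 ⇒ −15p = -7 ⇒ p = 7/15, and the value is (-4)·(7/15) + 2 = 2/15.
For Column: with q = P(C1), equating R1's and R2's payoffs gives −8q + 6 = 7q − 5 ⇒ q = 11/15.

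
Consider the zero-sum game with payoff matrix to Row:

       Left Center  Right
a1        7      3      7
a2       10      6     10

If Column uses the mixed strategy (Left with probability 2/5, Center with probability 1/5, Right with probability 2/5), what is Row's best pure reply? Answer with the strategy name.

Expected payoff of a1: (2/5)·7 + (1/5)·3 + (2/5)·7 = 31/5.
Expected payoff of a2: (2/5)·10 + (1/5)·6 + (2/5)·10 = 46/5.
The largest is 46/5, so Row's best response is a2.

a2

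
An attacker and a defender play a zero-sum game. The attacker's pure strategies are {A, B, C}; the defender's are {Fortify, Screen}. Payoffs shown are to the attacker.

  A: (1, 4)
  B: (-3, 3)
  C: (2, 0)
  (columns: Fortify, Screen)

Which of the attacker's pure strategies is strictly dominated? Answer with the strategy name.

B

A gives a strictly higher payoff than B against every column: 1 > -3, 4 > 3.
So B is strictly dominated and the attacker never plays it.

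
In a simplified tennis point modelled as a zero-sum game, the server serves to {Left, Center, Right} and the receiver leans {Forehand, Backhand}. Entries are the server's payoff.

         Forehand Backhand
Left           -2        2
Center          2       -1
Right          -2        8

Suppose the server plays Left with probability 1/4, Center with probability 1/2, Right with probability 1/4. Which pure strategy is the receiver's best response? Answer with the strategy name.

Forehand

If the receiver plays Forehand, the server's expected payoff is (1/4)·(-2) + (1/2)·2 + (1/4)·(-2) = 0.
If the receiver plays Backhand, the server's expected payoff is (1/4)·2 + (1/2)·(-1) + (1/4)·8 = 2.
The receiver minimizes the server's payoff; the smallest is 0, so the best response is Forehand.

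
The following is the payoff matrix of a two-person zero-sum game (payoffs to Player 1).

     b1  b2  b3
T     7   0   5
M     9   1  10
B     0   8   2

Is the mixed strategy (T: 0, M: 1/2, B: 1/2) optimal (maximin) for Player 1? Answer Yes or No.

Yes

Against b1 this mix gives (1/2)·9 + (1/2)·0 = 9/2.
Against b2 this mix gives (1/2)·1 + (1/2)·8 = 9/2.
Against b3 this mix gives (1/2)·10 + (1/2)·2 = 6.
All of Player 2's active replies (b1, b2) yield 9/2, and no column does worse for Player 1. The mix makes Player 2 indifferent and guarantees 9/2, so it is optimal.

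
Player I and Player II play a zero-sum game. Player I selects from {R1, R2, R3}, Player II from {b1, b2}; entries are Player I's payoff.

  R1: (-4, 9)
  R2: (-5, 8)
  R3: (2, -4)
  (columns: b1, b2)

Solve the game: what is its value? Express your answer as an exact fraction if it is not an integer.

2/19

Row minima: R1 → -4, R2 → -5, R3 → -4; maximin = -4.
Column maxima: b1 → 2, b2 → 9; minimax = 2.
-4 ≠ 2, so there is no saddle point; optimal play is mixed.
R2 is strictly dominated by R1, so Player I never plays it.
On the remaining 2×2 (R1, R3 vs b1, b2):
Let Player I play R1 with probability p. Expected payoff against b1: (-4)p + 2(1−p) = −6p + 2; against b2: 9p + (-4)(1−p) = 13p − 4.
Setting these equal: −6p + 2 = 13p − 4 ⇒ −19p = -6 ⇒ p = 6/19, and the value is (-6)·(6/19) + 2 = 2/19.
For Player II: with q = P(b1), equating R1's and R3's payoffs gives −13q + 9 = 6q − 4 ⇒ q = 13/19.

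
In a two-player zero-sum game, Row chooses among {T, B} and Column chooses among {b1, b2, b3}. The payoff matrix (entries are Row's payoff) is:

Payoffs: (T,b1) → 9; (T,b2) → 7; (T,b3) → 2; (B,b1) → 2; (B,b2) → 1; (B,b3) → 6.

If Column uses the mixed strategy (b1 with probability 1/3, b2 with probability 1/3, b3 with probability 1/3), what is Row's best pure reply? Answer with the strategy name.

Expected payoff of T: (1/3)·9 + (1/3)·7 + (1/3)·2 = 6.
Expected payoff of B: (1/3)·2 + (1/3)·1 + (1/3)·6 = 3.
The largest is 6, so Row's best response is T.

T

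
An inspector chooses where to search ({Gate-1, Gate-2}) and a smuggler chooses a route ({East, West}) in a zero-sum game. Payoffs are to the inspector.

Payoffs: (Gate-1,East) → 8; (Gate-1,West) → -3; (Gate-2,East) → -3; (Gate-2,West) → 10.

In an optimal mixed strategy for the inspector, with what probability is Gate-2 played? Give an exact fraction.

11/24

Row minima: Gate-1 → -3, Gate-2 → -3; maximin = -3.
Column maxima: East → 8, West → 10; minimax = 8.
-3 ≠ 8, so there is no saddle point; optimal play is mixed.
Let the inspector play Gate-1 with probability p. Expected payoff against East: 8p + (-3)(1−p) = 11p − 3; against West: (-3)p + 10(1−p) = −13p + 10.
Setting these equal: 11p − 3 = −13p + 10 ⇒ 24p = 13 ⇒ p = 13/24, and the value is (11)·(13/24) − 3 = 71/24.
For the smuggler: with q = P(East), equating Gate-1's and Gate-2's payoffs gives 11q − 3 = −13q + 10 ⇒ q = 13/24.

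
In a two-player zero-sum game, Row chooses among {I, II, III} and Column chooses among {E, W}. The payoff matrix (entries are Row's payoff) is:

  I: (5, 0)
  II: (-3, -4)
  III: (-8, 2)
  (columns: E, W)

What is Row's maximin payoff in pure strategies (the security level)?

Row minima: I → 0, II → -4, III → -8.
The best of these is 0.

0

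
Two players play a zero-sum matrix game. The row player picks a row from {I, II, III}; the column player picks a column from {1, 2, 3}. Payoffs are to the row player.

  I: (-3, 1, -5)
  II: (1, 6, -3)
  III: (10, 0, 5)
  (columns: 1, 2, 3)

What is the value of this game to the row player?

Row minima: I → -5, II → -3, III → 0; maximin = 0.
Column maxima: 1 → 10, 2 → 6, 3 → 5; minimax = 5.
0 ≠ 5, so there is no saddle point; optimal play is mixed.
I is strictly dominated by II, so the row player never plays it.
1 is strictly dominated by 3 (it gives the row player strictly more in every row), so the column player never plays it.
On the remaining 2×2 (II, III vs 2, 3):
Let the row player play II with probability p. Expected payoff against 2: 6p + 0(1−p) = 6p; against 3: (-3)p + 5(1−p) = −8p + 5.
Setting these equal: 6p = −8p + 5 ⇒ 14p = 5 ⇒ p = 5/14, and the value is (6)·(5/14) = 15/7.
For the column player: with q = P(2), equating II's and III's payoffs gives 9q − 3 = −5q + 5 ⇒ q = 4/7.

15/7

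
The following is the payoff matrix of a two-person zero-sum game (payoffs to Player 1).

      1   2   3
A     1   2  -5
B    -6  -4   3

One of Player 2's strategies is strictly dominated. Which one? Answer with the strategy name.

1 holds Player 1's payoff strictly below 2 in every row: 1 < 2, -6 < -4.
So 2 is strictly dominated for Player 2.

2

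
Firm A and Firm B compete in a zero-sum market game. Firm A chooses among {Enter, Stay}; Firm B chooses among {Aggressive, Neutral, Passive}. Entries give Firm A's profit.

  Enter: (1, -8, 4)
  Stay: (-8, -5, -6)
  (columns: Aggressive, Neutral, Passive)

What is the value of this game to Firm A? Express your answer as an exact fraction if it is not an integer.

-23/4

Row minima: Enter → -8, Stay → -8; maximin = -8.
Column maxima: Aggressive → 1, Neutral → -5, Passive → 4; minimax = -5.
-8 ≠ -5, so there is no saddle point; optimal play is mixed.
Passive is strictly dominated by Aggressive (it gives Firm A strictly more in every row), so Firm B never plays it.
On the remaining 2×2 (Enter, Stay vs Aggressive, Neutral):
Let Firm A play Enter with probability p. Expected payoff against Aggressive: 1p + (-8)(1−p) = 9p − 8; against Neutral: (-8)p + (-5)(1−p) = −3p − 5.
Setting these equal: 9p − 8 = −3p − 5 ⇒ 12p = 3 ⇒ p = 1/4, and the value is (9)·(1/4) − 8 = -23/4.
For Firm B: with q = P(Aggressive), equating Enter's and Stay's payoffs gives 9q − 8 = −3q − 5 ⇒ q = 1/4.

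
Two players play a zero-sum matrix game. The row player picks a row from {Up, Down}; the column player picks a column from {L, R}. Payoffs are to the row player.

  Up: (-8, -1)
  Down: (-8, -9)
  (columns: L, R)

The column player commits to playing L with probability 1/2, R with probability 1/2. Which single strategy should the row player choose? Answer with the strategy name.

Expected payoff of Up: (1/2)·(-8) + (1/2)·(-1) = -9/2.
Expected payoff of Down: (1/2)·(-8) + (1/2)·(-9) = -17/2.
The largest is -9/2, so the row player's best response is Up.

Up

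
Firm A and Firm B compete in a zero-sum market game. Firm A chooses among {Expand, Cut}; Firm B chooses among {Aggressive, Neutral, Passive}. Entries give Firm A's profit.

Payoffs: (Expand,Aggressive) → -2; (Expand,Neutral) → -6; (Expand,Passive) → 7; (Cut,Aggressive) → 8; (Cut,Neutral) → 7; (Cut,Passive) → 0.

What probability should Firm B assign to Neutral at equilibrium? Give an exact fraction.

Row minima: Expand → -6, Cut → 0; maximin = 0.
Column maxima: Aggressive → 8, Neutral → 7, Passive → 7; minimax = 7.
0 ≠ 7, so there is no saddle point; optimal play is mixed.
Aggressive is strictly dominated by Neutral (it gives Firm A strictly more in every row), so Firm B never plays it.
On the remaining 2×2 (Expand, Cut vs Neutral, Passive):
Let Firm A play Expand with probability p. Expected payoff against Neutral: (-6)p + 7(1−p) = −13p + 7; against Passive: 7p + 0(1−p) = 7p.
Setting these equal: −13p + 7 = 7p ⇒ −20p = -7 ⇒ p = 7/20, and the value is (-13)·(7/20) + 7 = 49/20.
For Firm B: with q = P(Neutral), equating Expand's and Cut's payoffs gives −13q + 7 = 7q ⇒ q = 7/20.

7/20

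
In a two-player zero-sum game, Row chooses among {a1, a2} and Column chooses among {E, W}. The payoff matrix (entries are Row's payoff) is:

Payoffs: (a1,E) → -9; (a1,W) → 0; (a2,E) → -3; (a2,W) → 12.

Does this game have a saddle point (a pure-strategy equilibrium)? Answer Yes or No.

Yes

Row minima: a1 → -9, a2 → -3; maximin = -3.
Column maxima: E → -3, W → 12; minimax = -3.
maximin = minimax = -3, so a saddle point exists.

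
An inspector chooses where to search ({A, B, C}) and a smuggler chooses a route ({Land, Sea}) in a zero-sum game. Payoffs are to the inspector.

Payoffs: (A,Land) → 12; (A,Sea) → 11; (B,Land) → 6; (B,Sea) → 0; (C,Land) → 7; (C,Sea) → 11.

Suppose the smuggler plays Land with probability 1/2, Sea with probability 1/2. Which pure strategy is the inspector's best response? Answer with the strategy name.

Expected payoff of A: (1/2)·12 + (1/2)·11 = 23/2.
Expected payoff of B: (1/2)·6 + (1/2)·0 = 3.
Expected payoff of C: (1/2)·7 + (1/2)·11 = 9.
The largest is 23/2, so the inspector's best response is A.

A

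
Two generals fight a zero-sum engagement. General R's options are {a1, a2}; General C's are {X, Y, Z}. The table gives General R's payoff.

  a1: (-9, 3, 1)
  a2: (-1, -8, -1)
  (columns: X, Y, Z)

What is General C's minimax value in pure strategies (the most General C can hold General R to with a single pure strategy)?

-1

Column maxima: X → -1, Y → 3, Z → 1.
The smallest of these is -1.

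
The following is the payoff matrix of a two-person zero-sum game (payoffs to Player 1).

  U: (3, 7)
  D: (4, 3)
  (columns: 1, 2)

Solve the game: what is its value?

Row minima: U → 3, D → 3; maximin = 3.
Column maxima: 1 → 4, 2 → 7; minimax = 4.
3 ≠ 4, so there is no saddle point; optimal play is mixed.
Let Player 1 play U with probability p. Expected payoff against 1: 3p + 4(1−p) = −p + 4; against 2: 7p + 3(1−p) = 4p + 3.
Setting these equal: −p + 4 = 4p + 3 ⇒ −5p = -1 ⇒ p = 1/5, and the value is (-1)·(1/5) + 4 = 19/5.
For Player 2: with q = P(1), equating U's and D's payoffs gives −4q + 7 = q + 3 ⇒ q = 4/5.

19/5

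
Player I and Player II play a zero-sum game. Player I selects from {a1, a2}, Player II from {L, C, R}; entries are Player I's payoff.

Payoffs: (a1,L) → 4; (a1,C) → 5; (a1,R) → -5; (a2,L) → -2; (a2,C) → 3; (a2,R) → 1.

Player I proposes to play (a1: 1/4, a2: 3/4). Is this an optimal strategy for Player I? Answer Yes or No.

Against L this mix gives (1/4)·4 + (3/4)·(-2) = -1/2.
Against C this mix gives (1/4)·5 + (3/4)·3 = 7/2.
Against R this mix gives (1/4)·(-5) + (3/4)·1 = -1/2.
All of Player II's active replies (L, R) yield -1/2, and no column does worse for Player I. The mix makes Player II indifferent and guarantees -1/2, so it is optimal.

Yes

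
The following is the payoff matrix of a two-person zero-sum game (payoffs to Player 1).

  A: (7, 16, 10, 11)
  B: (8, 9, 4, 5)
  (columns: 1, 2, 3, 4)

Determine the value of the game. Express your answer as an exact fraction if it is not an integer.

Row minima: A → 7, B → 4; maximin = 7.
Column maxima: 1 → 8, 2 → 16, 3 → 10, 4 → 11; minimax = 8.
7 ≠ 8, so there is no saddle point; optimal play is mixed.
2 is strictly dominated by 1 (it gives Player 1 strictly more in every row), so Player 2 never plays it.
4 is strictly dominated by 3 (it gives Player 1 strictly more in every row), so Player 2 never plays it.
On the remaining 2×2 (A, B vs 1, 3):
Let Player 1 play A with probability p. Expected payoff against 1: 7p + 8(1−p) = −p + 8; against 3: 10p + 4(1−p) = 6p + 4.
Setting these equal: −p + 8 = 6p + 4 ⇒ −7p = -4 ⇒ p = 4/7, and the value is (-1)·(4/7) + 8 = 52/7.
For Player 2: with q = P(1), equating A's and B's payoffs gives −3q + 10 = 4q + 4 ⇒ q = 6/7.

52/7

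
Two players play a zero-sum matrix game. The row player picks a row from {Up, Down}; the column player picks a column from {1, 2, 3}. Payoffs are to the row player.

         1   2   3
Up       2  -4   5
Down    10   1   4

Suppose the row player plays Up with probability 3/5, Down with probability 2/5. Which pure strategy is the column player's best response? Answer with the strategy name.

If the column player plays 1, the row player's expected payoff is (3/5)·2 + (2/5)·10 = 26/5.
If the column player plays 2, the row player's expected payoff is (3/5)·(-4) + (2/5)·1 = -2.
If the column player plays 3, the row player's expected payoff is (3/5)·5 + (2/5)·4 = 23/5.
The column player minimizes the row player's payoff; the smallest is -2, so the best response is 2.

2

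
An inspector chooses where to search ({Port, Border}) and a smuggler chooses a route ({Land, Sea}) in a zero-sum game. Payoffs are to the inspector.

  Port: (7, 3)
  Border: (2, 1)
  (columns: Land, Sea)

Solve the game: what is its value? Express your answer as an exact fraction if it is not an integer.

Row minima: Port → 3, Border → 1; maximin = 3.
Column maxima: Land → 7, Sea → 3; minimax = 3.
Since maximin = minimax = 3, there is a saddle point and the value is 3.

3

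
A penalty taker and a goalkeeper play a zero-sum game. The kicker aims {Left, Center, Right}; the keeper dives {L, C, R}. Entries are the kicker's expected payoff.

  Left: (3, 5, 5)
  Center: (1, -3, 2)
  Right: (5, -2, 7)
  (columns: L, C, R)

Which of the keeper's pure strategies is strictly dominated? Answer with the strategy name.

L holds the kicker's payoff strictly below R in every row: 3 < 5, 1 < 2, 5 < 7.
So R is strictly dominated for the keeper.

R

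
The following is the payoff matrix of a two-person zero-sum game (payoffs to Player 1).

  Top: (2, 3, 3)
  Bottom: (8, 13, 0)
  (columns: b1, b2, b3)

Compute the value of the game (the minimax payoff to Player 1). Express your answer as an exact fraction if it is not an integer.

8/3

Row minima: Top → 2, Bottom → 0; maximin = 2.
Column maxima: b1 → 8, b2 → 13, b3 → 3; minimax = 3.
2 ≠ 3, so there is no saddle point; optimal play is mixed.
b2 is strictly dominated by b1 (it gives Player 1 strictly more in every row), so Player 2 never plays it.
On the remaining 2×2 (Top, Bottom vs b1, b3):
Let Player 1 play Top with probability p. Expected payoff against b1: 2p + 8(1−p) = −6p + 8; against b3: 3p + 0(1−p) = 3p.
Setting these equal: −6p + 8 = 3p ⇒ −9p = -8 ⇒ p = 8/9, and the value is (-6)·(8/9) + 8 = 8/3.
For Player 2: with q = P(b1), equating Top's and Bottom's payoffs gives −q + 3 = 8q ⇒ q = 1/3.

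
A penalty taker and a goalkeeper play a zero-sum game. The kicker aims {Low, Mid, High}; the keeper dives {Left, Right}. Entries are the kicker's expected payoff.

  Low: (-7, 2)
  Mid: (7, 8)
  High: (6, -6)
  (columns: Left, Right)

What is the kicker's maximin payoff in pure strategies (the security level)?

Row minima: Low → -7, Mid → 7, High → -6.
The best of these is 7.

7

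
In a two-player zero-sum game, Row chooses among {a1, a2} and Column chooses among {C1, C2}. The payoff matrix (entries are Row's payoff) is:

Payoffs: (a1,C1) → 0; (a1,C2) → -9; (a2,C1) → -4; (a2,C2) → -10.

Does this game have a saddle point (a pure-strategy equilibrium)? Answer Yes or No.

Row minima: a1 → -9, a2 → -10; maximin = -9.
Column maxima: C1 → 0, C2 → -9; minimax = -9.
maximin = minimax = -9, so a saddle point exists.

Yes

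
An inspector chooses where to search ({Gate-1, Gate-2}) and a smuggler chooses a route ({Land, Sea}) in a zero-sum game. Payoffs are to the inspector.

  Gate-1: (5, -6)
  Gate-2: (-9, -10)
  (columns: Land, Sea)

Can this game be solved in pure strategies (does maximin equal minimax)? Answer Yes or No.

Yes

Row minima: Gate-1 → -6, Gate-2 → -10; maximin = -6.
Column maxima: Land → 5, Sea → -6; minimax = -6.
maximin = minimax = -6, so a saddle point exists.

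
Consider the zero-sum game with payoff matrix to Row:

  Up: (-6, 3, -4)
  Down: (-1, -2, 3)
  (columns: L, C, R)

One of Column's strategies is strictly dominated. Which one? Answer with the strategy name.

R

L holds Row's payoff strictly below R in every row: -6 < -4, -1 < 3.
So R is strictly dominated for Column.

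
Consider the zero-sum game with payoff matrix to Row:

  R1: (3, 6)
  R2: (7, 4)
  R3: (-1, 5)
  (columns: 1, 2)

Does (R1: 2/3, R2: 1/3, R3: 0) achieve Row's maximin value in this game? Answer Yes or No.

No

Against 1 this mix gives (2/3)·3 + (1/3)·7 = 13/3.
Against 2 this mix gives (2/3)·6 + (1/3)·4 = 16/3.
Column will play 1, holding Row to 13/3. Shifting weight toward the row that does better against 1 would raise this floor (the equalizing mix achieves 5 against both 1 and 2), so the proposed strategy is not optimal.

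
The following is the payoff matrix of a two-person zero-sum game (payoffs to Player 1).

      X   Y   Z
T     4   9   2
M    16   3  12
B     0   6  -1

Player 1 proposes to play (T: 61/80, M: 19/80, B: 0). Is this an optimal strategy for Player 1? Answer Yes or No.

Against X this mix gives (61/80)·4 + (19/80)·16 = 137/20.
Against Y this mix gives (61/80)·9 + (19/80)·3 = 303/40.
Against Z this mix gives (61/80)·2 + (19/80)·12 = 35/8.
Player 2 will play Z, holding Player 1 to 35/8. Shifting weight toward the row that does better against Z would raise this floor (the equalizing mix achieves 51/8 against both Z and Y), so the proposed strategy is not optimal.

No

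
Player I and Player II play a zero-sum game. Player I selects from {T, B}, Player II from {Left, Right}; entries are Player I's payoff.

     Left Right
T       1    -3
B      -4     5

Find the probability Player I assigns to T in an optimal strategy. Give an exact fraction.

9/13

Row minima: T → -3, B → -4; maximin = -3.
Column maxima: Left → 1, Right → 5; minimax = 1.
-3 ≠ 1, so there is no saddle point; optimal play is mixed.
Let Player I play T with probability p. Expected payoff against Left: 1p + (-4)(1−p) = 5p − 4; against Right: (-3)p + 5(1−p) = −8p + 5.
Setting these equal: 5p − 4 = −8p + 5 ⇒ 13p = 9 ⇒ p = 9/13, and the value is (5)·(9/13) − 4 = -7/13.
For Player II: with q = P(Left), equating T's and B's payoffs gives 4q − 3 = −9q + 5 ⇒ q = 8/13.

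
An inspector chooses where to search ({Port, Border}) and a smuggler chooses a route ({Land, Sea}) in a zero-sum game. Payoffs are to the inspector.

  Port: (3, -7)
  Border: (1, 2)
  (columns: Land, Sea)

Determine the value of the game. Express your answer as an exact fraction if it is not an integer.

Row minima: Port → -7, Border → 1; maximin = 1.
Column maxima: Land → 3, Sea → 2; minimax = 2.
1 ≠ 2, so there is no saddle point; optimal play is mixed.
Let the inspector play Port with probability p. Expected payoff against Land: 3p + 1(1−p) = 2p + 1; against Sea: (-7)p + 2(1−p) = −9p + 2.
Setting these equal: 2p + 1 = −9p + 2 ⇒ 11p = 1 ⇒ p = 1/11, and the value is (2)·(1/11) + 1 = 13/11.
For the smuggler: with q = P(Land), equating Port's and Border's payoffs gives 10q − 7 = −q + 2 ⇒ q = 9/11.

13/11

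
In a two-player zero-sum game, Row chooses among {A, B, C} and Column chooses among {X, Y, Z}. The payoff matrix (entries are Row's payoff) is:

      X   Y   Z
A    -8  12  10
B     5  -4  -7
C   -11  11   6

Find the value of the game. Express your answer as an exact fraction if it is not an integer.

Row minima: A → -8, B → -7, C → -11; maximin = -7.
Column maxima: X → 5, Y → 12, Z → 10; minimax = 5.
-7 ≠ 5, so there is no saddle point; optimal play is mixed.
C is strictly dominated by A, so Row never plays it.
Y is strictly dominated by Z (it gives Row strictly more in every row), so Column never plays it.
On the remaining 2×2 (A, B vs X, Z):
Let Row play A with probability p. Expected payoff against X: (-8)p + 5(1−p) = −13p + 5; against Z: 10p + (-7)(1−p) = 17p − 7.
Setting these equal: −13p + 5 = 17p − 7 ⇒ −30p = -12 ⇒ p = 2/5, and the value is (-13)·(2/5) + 5 = -1/5.
For Column: with q = P(X), equating A's and B's payoffs gives −18q + 10 = 12q − 7 ⇒ q = 17/30.

-1/5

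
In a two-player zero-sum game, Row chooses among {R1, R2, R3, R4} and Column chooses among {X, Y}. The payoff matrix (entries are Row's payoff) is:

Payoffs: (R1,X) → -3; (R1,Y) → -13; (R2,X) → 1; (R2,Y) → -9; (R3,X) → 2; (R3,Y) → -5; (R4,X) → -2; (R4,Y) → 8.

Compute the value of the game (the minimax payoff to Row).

6/17

Row minima: R1 → -13, R2 → -9, R3 → -5, R4 → -2; maximin = -2.
Column maxima: X → 2, Y → 8; minimax = 2.
-2 ≠ 2, so there is no saddle point; optimal play is mixed.
R1 is strictly dominated by R2, so Row never plays it.
R2 is strictly dominated by R3, so Row never plays it.
On the remaining 2×2 (R3, R4 vs X, Y):
Let Row play R3 with probability p. Expected payoff against X: 2p + (-2)(1−p) = 4p − 2; against Y: (-5)p + 8(1−p) = −13p + 8.
Setting these equal: 4p − 2 = −13p + 8 ⇒ 17p = 10 ⇒ p = 10/17, and the value is (4)·(10/17) − 2 = 6/17.
For Column: with q = P(X), equating R3's and R4's payoffs gives 7q − 5 = −10q + 8 ⇒ q = 13/17.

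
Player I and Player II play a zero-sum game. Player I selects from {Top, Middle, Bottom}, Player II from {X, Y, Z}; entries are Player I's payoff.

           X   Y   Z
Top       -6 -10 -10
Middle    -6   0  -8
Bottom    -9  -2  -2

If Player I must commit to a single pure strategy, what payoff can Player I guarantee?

Row minima: Top → -10, Middle → -8, Bottom → -9.
The best of these is -8.

-8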